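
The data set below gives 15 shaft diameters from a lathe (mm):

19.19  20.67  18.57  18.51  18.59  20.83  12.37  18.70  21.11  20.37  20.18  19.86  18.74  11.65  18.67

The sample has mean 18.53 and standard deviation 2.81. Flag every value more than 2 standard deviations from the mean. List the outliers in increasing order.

Cutoffs at x̄ ± 2s: 18.53 ± 2·2.81 = [12.91, 24.15].
11.65: z = -2.45, |z| > 2 → outlier.
12.37: z = -2.19, |z| > 2 → outlier.
Every other value lies within [12.91, 24.15].

11.65, 12.37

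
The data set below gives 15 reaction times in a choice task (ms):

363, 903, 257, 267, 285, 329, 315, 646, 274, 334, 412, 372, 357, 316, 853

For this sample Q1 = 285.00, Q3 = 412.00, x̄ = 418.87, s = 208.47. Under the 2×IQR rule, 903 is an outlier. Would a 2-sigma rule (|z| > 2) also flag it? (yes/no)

z = (903 − 418.87) / 208.47 = 2.32.
|z| = 2.32 > 2.

yes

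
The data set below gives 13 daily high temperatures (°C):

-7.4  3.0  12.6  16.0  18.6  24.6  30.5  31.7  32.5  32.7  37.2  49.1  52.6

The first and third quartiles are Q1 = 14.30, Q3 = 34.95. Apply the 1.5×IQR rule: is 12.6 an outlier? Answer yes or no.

no

IQR = Q3 − Q1 = 34.95 − 14.30 = 20.65.
Lower fence = Q1 − 1.5·IQR = 14.30 − 30.975 = -16.675.
Upper fence = Q3 + 1.5·IQR = 34.95 + 30.975 = 65.925.
12.6 lies within [-16.675, 65.925].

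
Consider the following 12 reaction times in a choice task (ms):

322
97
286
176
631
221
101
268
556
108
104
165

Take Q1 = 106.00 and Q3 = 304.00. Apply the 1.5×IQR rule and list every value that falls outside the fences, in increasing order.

631

IQR = Q3 − Q1 = 304.00 − 106.00 = 198.00.
Lower fence = Q1 − 1.5·IQR = 106.00 − 297.00 = -191.00.
Upper fence = Q3 + 1.5·IQR = 304.00 + 297.00 = 601.00.
631 > 601.00 → outlier.
All remaining values lie within [-191.00, 601.00].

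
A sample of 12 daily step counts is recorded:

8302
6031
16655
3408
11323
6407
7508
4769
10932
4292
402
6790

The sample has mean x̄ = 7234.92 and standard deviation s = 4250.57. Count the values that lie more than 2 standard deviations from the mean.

1

Cutoffs: x̄ ± 2s = [-1266.22, 15736.06].
Outside the cutoffs: 16655.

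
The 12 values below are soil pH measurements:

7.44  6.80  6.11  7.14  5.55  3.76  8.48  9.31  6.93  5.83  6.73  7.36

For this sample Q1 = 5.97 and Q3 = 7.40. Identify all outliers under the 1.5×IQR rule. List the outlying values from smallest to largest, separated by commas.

3.76

IQR = Q3 − Q1 = 7.40 − 5.97 = 1.43.
Lower fence = Q1 − 1.5·IQR = 5.97 − 2.145 = 3.825.
Upper fence = Q3 + 1.5·IQR = 7.40 + 2.145 = 9.545.
3.76 < 3.825 → outlier.
All remaining values lie within [3.825, 9.545].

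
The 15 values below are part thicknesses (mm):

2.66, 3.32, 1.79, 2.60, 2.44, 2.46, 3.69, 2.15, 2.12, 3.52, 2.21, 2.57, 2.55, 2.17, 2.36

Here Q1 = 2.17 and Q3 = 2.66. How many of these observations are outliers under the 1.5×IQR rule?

IQR = 0.49; fences at 2.17 − 0.735 = 1.435 and 2.66 + 0.735 = 3.395.
Outside the cutoffs: 3.52, 3.69.

2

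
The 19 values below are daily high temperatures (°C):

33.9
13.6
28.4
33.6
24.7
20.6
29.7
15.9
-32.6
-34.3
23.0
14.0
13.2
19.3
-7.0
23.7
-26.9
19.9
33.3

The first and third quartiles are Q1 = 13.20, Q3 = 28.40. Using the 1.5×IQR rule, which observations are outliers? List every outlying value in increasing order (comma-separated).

IQR = Q3 − Q1 = 28.40 − 13.20 = 15.20.
Lower fence = Q1 − 1.5·IQR = 13.20 − 22.80 = -9.60.
Upper fence = Q3 + 1.5·IQR = 28.40 + 22.80 = 51.20.
-34.3 < -9.60 → outlier.
-32.6 < -9.60 → outlier.
-26.9 < -9.60 → outlier.
All remaining values lie within [-9.60, 51.20].

-34.3, -32.6, -26.9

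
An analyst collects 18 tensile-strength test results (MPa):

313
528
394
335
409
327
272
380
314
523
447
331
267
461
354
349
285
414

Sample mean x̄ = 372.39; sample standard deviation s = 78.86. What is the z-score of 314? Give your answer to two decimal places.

z = (314 − 372.39) / 78.86 = -0.74.

-0.74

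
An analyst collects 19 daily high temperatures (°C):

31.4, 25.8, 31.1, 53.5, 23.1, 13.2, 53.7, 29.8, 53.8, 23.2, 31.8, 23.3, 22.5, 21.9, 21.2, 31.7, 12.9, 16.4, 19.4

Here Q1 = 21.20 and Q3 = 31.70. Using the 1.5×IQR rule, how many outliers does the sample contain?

3

IQR = 10.50; fences at 21.20 − 15.75 = 5.45 and 31.70 + 15.75 = 47.45.
Outside the cutoffs: 53.5, 53.7, 53.8.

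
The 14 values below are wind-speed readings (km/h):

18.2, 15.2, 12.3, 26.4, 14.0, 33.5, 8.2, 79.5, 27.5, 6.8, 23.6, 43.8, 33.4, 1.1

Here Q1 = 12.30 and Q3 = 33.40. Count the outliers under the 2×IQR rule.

IQR = 21.10; fences at 12.30 − 42.20 = -29.90 and 33.40 + 42.20 = 75.60.
Outside the cutoffs: 79.5.

1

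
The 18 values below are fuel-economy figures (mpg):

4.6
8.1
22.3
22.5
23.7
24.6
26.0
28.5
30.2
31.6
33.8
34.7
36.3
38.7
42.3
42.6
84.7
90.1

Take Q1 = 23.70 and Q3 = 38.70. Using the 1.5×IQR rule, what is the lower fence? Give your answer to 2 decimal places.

IQR = Q3 − Q1 = 38.70 − 23.70 = 15.00.
Lower fence = Q1 − 1.5·IQR = 23.70 − 22.50 = 1.20.
Upper fence = Q3 + 1.5·IQR = 38.70 + 22.50 = 61.20.

1.20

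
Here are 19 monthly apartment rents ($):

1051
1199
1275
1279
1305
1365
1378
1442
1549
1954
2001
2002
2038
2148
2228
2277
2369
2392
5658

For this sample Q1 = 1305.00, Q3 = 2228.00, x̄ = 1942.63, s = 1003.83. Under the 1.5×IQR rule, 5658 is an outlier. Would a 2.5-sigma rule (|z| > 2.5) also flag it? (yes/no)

yes

z = (5658 − 1942.63) / 1003.83 = 3.70.
|z| = 3.70 > 2.5.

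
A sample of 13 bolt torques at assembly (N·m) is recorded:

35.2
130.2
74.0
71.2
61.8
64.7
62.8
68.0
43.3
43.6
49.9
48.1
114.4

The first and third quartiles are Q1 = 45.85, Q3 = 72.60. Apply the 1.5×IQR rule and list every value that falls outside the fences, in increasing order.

IQR = Q3 − Q1 = 72.60 − 45.85 = 26.75.
Lower fence = Q1 − 1.5·IQR = 45.85 − 40.125 = 5.725.
Upper fence = Q3 + 1.5·IQR = 72.60 + 40.125 = 112.725.
114.4 > 112.725 → outlier.
130.2 > 112.725 → outlier.
All remaining values lie within [5.725, 112.725].

114.4, 130.2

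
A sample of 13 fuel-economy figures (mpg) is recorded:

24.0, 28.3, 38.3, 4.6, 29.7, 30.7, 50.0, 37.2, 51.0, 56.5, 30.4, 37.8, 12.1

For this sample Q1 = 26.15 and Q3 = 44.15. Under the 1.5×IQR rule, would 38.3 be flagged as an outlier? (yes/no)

IQR = Q3 − Q1 = 44.15 − 26.15 = 18.00.
Lower fence = Q1 − 1.5·IQR = 26.15 − 27.00 = -0.85.
Upper fence = Q3 + 1.5·IQR = 44.15 + 27.00 = 71.15.
38.3 lies within [-0.85, 71.15].

no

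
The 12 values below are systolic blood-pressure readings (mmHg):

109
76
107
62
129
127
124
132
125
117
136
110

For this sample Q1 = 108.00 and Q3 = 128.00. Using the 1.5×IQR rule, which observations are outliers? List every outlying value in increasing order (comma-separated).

62, 76

IQR = Q3 − Q1 = 128.00 − 108.00 = 20.00.
Lower fence = Q1 − 1.5·IQR = 108.00 − 30.00 = 78.00.
Upper fence = Q3 + 1.5·IQR = 128.00 + 30.00 = 158.00.
62 < 78.00 → outlier.
76 < 78.00 → outlier.
All remaining values lie within [78.00, 158.00].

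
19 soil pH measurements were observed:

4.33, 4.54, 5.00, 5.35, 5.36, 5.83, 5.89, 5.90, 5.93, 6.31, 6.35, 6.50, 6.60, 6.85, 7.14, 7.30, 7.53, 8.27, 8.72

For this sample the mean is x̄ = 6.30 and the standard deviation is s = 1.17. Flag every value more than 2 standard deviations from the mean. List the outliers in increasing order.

8.72

Cutoffs at x̄ ± 2s: 6.30 ± 2·1.17 = [3.96, 8.64].
8.72: z = 2.07, |z| > 2 → outlier.
Every other value lies within [3.96, 8.64].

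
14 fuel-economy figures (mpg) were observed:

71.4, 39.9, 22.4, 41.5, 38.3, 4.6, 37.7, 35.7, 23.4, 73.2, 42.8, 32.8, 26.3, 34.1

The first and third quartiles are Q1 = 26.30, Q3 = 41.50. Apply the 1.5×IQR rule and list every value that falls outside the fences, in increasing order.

71.4, 73.2

IQR = Q3 − Q1 = 41.50 − 26.30 = 15.20.
Lower fence = Q1 − 1.5·IQR = 26.30 − 22.80 = 3.50.
Upper fence = Q3 + 1.5·IQR = 41.50 + 22.80 = 64.30.
71.4 > 64.30 → outlier.
73.2 > 64.30 → outlier.
All remaining values lie within [3.50, 64.30].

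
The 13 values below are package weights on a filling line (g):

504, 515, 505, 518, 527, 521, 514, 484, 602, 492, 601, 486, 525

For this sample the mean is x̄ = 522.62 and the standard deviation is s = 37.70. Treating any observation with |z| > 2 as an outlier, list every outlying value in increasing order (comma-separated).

601, 602

Cutoffs at x̄ ± 2s: 522.62 ± 2·37.70 = [447.22, 598.02].
601: z = 2.08, |z| > 2 → outlier.
602: z = 2.11, |z| > 2 → outlier.
Every other value lies within [447.22, 598.02].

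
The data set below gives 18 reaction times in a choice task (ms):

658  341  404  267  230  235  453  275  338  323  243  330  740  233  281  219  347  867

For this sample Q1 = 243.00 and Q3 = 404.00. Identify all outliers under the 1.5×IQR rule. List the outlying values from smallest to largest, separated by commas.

658, 740, 867

IQR = Q3 − Q1 = 404.00 − 243.00 = 161.00.
Lower fence = Q1 − 1.5·IQR = 243.00 − 241.50 = 1.50.
Upper fence = Q3 + 1.5·IQR = 404.00 + 241.50 = 645.50.
658 > 645.50 → outlier.
740 > 645.50 → outlier.
867 > 645.50 → outlier.
All remaining values lie within [1.50, 645.50].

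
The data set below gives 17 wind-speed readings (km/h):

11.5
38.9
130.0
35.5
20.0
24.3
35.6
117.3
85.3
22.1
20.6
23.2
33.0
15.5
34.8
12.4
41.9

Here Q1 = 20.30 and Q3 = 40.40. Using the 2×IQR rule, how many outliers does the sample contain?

3

IQR = 20.10; fences at 20.30 − 40.20 = -19.90 and 40.40 + 40.20 = 80.60.
Outside the cutoffs: 85.3, 117.3, 130.0.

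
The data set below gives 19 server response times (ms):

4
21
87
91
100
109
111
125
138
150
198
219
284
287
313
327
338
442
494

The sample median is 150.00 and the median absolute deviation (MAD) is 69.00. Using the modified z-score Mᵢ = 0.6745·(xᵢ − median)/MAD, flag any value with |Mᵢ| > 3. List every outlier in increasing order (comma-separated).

494

|Mᵢ| > 3 ⇔ |xᵢ − 150.00| > 3·69.00/0.6745 = 306.89.
So outliers lie outside [-156.89, 456.89].
494: M = 3.36 → outlier.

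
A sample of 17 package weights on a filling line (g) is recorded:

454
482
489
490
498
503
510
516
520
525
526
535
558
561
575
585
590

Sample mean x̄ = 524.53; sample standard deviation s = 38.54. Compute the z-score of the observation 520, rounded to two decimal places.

-0.12

z = (520 − 524.53) / 38.54 = -0.12.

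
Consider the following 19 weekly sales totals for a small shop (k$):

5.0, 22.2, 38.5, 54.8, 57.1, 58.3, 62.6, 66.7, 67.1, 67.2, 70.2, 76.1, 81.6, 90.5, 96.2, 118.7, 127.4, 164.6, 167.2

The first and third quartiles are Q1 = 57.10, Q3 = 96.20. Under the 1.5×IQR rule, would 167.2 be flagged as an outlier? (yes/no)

IQR = Q3 − Q1 = 96.20 − 57.10 = 39.10.
Lower fence = Q1 − 1.5·IQR = 57.10 − 58.65 = -1.55.
Upper fence = Q3 + 1.5·IQR = 96.20 + 58.65 = 154.85.
167.2 lies above the upper fence.

yes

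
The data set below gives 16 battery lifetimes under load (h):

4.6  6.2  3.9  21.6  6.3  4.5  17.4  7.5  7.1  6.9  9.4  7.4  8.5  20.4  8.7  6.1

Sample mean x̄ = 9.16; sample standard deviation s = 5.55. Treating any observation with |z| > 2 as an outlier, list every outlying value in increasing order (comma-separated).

20.4, 21.6

Cutoffs at x̄ ± 2s: 9.16 ± 2·5.55 = [-1.94, 20.26].
20.4: z = 2.03, |z| > 2 → outlier.
21.6: z = 2.24, |z| > 2 → outlier.
Every other value lies within [-1.94, 20.26].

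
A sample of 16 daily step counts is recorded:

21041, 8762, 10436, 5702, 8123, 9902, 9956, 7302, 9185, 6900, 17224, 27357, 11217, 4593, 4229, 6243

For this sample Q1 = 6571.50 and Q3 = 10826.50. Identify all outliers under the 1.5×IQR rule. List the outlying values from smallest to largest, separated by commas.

17224, 21041, 27357

IQR = Q3 − Q1 = 10826.50 − 6571.50 = 4255.00.
Lower fence = Q1 − 1.5·IQR = 6571.50 − 6382.50 = 189.00.
Upper fence = Q3 + 1.5·IQR = 10826.50 + 6382.50 = 17209.00.
17224 > 17209.00 → outlier.
21041 > 17209.00 → outlier.
27357 > 17209.00 → outlier.
All remaining values lie within [189.00, 17209.00].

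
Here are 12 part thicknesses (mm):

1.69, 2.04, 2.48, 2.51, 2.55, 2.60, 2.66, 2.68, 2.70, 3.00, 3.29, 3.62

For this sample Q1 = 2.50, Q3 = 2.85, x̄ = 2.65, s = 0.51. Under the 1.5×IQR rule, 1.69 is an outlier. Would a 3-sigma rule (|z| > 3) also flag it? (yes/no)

z = (1.69 − 2.65) / 0.51 = -1.88.
|z| = 1.88 ≤ 3.

no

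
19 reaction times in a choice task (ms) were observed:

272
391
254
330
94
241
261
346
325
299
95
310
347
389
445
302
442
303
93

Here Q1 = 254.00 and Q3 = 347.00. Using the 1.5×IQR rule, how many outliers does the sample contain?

3

IQR = 93.00; fences at 254.00 − 139.50 = 114.50 and 347.00 + 139.50 = 486.50.
Outside the cutoffs: 93, 94, 95.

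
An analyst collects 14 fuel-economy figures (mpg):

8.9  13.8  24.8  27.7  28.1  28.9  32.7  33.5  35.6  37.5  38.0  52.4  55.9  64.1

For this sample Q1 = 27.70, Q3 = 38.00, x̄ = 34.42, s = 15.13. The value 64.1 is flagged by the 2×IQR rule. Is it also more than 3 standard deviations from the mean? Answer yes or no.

z = (64.1 − 34.42) / 15.13 = 1.96.
|z| = 1.96 ≤ 3.

no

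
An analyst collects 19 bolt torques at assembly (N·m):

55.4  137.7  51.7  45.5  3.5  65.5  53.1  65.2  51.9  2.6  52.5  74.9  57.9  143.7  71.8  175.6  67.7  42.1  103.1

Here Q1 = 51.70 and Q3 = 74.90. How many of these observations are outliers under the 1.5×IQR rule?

5

IQR = 23.20; fences at 51.70 − 34.80 = 16.90 and 74.90 + 34.80 = 109.70.
Outside the cutoffs: 2.6, 3.5, 137.7, 143.7, 175.6.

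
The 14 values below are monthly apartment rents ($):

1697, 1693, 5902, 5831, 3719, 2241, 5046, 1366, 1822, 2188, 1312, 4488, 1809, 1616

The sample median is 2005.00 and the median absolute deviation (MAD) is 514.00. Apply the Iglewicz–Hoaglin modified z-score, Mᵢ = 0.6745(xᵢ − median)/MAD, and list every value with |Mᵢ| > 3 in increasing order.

|Mᵢ| > 3 ⇔ |xᵢ − 2005.00| > 3·514.00/0.6745 = 2286.14.
So outliers lie outside [-281.14, 4291.14].
4488: M = 3.26 → outlier.
5046: M = 3.99 → outlier.
5831: M = 5.02 → outlier.
5902: M = 5.11 → outlier.

4488, 5046, 5831, 5902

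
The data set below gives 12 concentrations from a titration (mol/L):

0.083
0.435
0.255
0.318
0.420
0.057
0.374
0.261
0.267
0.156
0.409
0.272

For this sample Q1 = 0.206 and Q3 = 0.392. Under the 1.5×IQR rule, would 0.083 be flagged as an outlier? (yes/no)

IQR = Q3 − Q1 = 0.392 − 0.206 = 0.186.
Lower fence = Q1 − 1.5·IQR = 0.206 − 0.279 = -0.073.
Upper fence = Q3 + 1.5·IQR = 0.392 + 0.279 = 0.671.
0.083 lies within [-0.073, 0.671].

no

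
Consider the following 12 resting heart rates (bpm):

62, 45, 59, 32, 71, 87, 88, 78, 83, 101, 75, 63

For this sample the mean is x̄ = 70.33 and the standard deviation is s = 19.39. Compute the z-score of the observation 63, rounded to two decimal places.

z = (63 − 70.33) / 19.39 = -0.38.

-0.38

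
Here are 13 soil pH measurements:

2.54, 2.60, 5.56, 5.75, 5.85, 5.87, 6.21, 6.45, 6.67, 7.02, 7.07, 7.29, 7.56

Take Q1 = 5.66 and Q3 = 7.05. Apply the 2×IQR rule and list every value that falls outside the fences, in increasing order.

2.54, 2.60

IQR = Q3 − Q1 = 7.05 − 5.66 = 1.39.
Lower fence = Q1 − 2·IQR = 5.66 − 2.78 = 2.88.
Upper fence = Q3 + 2·IQR = 7.05 + 2.78 = 9.83.
2.54 < 2.88 → outlier.
2.60 < 2.88 → outlier.
All remaining values lie within [2.88, 9.83].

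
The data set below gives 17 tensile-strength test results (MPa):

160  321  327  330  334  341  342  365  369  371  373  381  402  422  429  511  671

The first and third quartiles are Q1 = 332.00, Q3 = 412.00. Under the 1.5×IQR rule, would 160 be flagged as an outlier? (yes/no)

IQR = Q3 − Q1 = 412.00 − 332.00 = 80.00.
Lower fence = Q1 − 1.5·IQR = 332.00 − 120.00 = 212.00.
Upper fence = Q3 + 1.5·IQR = 412.00 + 120.00 = 532.00.
160 lies below the lower fence.

yes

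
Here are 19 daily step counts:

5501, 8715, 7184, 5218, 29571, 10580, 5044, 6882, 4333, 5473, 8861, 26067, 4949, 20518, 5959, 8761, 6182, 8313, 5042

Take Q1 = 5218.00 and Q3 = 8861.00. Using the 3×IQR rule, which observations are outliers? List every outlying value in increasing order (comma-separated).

20518, 26067, 29571

IQR = Q3 − Q1 = 8861.00 − 5218.00 = 3643.00.
Lower fence = Q1 − 3·IQR = 5218.00 − 10929.00 = -5711.00.
Upper fence = Q3 + 3·IQR = 8861.00 + 10929.00 = 19790.00.
20518 > 19790.00 → outlier.
26067 > 19790.00 → outlier.
29571 > 19790.00 → outlier.
All remaining values lie within [-5711.00, 19790.00].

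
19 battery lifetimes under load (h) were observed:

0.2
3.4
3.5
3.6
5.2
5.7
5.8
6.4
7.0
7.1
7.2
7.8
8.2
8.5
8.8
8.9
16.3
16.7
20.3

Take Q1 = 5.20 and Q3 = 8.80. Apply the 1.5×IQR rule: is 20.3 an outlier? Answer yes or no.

yes

IQR = Q3 − Q1 = 8.80 − 5.20 = 3.60.
Lower fence = Q1 − 1.5·IQR = 5.20 − 5.40 = -0.20.
Upper fence = Q3 + 1.5·IQR = 8.80 + 5.40 = 14.20.
20.3 lies above the upper fence.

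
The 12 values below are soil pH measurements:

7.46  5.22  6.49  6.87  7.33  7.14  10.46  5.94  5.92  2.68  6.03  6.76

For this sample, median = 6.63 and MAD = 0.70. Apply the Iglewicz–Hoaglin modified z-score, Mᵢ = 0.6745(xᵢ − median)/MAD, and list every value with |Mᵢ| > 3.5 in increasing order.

|Mᵢ| > 3.5 ⇔ |xᵢ − 6.63| > 3.5·0.70/0.6745 = 3.63.
So outliers lie outside [3.00, 10.26].
2.68: M = -3.81 → outlier.
10.46: M = 3.69 → outlier.

2.68, 10.46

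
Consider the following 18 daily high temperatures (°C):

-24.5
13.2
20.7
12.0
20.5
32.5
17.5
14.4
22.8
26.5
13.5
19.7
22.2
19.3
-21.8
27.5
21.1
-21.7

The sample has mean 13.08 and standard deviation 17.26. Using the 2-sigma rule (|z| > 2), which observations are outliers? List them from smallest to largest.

Cutoffs at x̄ ± 2s: 13.08 ± 2·17.26 = [-21.44, 47.60].
-24.5: z = -2.18, |z| > 2 → outlier.
-21.8: z = -2.02, |z| > 2 → outlier.
-21.7: z = -2.02, |z| > 2 → outlier.
Every other value lies within [-21.44, 47.60].

-24.5, -21.8, -21.7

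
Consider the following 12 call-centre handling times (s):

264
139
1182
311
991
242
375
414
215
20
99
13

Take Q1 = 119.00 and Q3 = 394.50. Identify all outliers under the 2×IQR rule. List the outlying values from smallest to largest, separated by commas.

991, 1182

IQR = Q3 − Q1 = 394.50 − 119.00 = 275.50.
Lower fence = Q1 − 2·IQR = 119.00 − 551.00 = -432.00.
Upper fence = Q3 + 2·IQR = 394.50 + 551.00 = 945.50.
991 > 945.50 → outlier.
1182 > 945.50 → outlier.
All remaining values lie within [-432.00, 945.50].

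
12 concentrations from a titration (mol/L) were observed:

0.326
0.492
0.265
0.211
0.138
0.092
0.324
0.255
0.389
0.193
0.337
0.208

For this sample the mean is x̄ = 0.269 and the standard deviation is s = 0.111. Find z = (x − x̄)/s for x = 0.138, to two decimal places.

z = (0.138 − 0.269) / 0.111 = -1.18.

-1.18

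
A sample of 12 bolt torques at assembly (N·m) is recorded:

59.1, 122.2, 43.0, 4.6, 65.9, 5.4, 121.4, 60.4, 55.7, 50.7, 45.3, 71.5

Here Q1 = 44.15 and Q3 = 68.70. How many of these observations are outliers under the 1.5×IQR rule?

IQR = 24.55; fences at 44.15 − 36.825 = 7.325 and 68.70 + 36.825 = 105.525.
Outside the cutoffs: 4.6, 5.4, 121.4, 122.2.

4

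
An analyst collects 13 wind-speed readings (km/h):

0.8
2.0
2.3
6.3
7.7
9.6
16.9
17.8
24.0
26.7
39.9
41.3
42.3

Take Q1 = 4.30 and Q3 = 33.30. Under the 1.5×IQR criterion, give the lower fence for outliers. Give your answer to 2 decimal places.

-39.20

IQR = Q3 − Q1 = 33.30 − 4.30 = 29.00.
Lower fence = Q1 − 1.5·IQR = 4.30 − 43.50 = -39.20.
Upper fence = Q3 + 1.5·IQR = 33.30 + 43.50 = 76.80.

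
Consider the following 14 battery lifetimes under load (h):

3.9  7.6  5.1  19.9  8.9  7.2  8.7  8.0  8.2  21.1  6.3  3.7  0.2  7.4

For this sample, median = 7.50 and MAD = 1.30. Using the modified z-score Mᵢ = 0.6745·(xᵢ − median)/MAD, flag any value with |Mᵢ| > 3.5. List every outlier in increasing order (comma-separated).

|Mᵢ| > 3.5 ⇔ |xᵢ − 7.50| > 3.5·1.30/0.6745 = 6.75.
So outliers lie outside [0.75, 14.25].
0.2: M = -3.79 → outlier.
19.9: M = 6.43 → outlier.
21.1: M = 7.06 → outlier.

0.2, 19.9, 21.1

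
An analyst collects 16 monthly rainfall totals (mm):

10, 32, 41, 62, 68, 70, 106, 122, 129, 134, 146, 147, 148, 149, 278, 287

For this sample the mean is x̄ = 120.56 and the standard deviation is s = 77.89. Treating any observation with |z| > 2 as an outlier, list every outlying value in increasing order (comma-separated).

278, 287

Cutoffs at x̄ ± 2s: 120.56 ± 2·77.89 = [-35.22, 276.34].
278: z = 2.02, |z| > 2 → outlier.
287: z = 2.14, |z| > 2 → outlier.
Every other value lies within [-35.22, 276.34].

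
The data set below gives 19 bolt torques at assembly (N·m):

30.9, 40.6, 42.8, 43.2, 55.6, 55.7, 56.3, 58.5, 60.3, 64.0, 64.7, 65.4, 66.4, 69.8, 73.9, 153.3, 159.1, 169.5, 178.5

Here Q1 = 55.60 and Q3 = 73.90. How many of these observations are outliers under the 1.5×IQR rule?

IQR = 18.30; fences at 55.60 − 27.45 = 28.15 and 73.90 + 27.45 = 101.35.
Outside the cutoffs: 153.3, 159.1, 169.5, 178.5.

4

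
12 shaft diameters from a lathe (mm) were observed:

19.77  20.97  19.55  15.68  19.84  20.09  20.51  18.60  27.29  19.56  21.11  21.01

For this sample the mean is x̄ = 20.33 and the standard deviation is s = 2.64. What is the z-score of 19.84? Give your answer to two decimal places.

-0.19

z = (19.84 − 20.33) / 2.64 = -0.19.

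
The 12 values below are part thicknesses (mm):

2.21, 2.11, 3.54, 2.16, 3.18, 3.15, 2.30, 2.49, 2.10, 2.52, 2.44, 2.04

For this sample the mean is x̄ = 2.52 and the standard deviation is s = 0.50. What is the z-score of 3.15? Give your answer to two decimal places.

1.26

z = (3.15 − 2.52) / 0.50 = 1.26.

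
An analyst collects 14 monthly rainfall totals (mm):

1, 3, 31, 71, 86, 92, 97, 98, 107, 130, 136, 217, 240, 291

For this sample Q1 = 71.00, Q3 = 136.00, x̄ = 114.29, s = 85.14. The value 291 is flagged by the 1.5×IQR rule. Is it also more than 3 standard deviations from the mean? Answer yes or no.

z = (291 − 114.29) / 85.14 = 2.08.
|z| = 2.08 ≤ 3.

no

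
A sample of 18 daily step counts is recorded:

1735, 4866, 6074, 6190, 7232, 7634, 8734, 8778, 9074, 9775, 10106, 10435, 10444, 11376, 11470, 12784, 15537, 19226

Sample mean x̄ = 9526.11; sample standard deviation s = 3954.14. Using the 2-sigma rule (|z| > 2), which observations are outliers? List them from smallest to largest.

Cutoffs at x̄ ± 2s: 9526.11 ± 2·3954.14 = [1617.83, 17434.39].
19226: z = 2.45, |z| > 2 → outlier.
Every other value lies within [1617.83, 17434.39].

19226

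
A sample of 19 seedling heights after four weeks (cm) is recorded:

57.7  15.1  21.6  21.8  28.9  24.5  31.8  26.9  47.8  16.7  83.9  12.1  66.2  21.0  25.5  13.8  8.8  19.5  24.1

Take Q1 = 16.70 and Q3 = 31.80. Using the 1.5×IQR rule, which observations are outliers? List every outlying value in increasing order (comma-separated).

57.7, 66.2, 83.9

IQR = Q3 − Q1 = 31.80 − 16.70 = 15.10.
Lower fence = Q1 − 1.5·IQR = 16.70 − 22.65 = -5.95.
Upper fence = Q3 + 1.5·IQR = 31.80 + 22.65 = 54.45.
57.7 > 54.45 → outlier.
66.2 > 54.45 → outlier.
83.9 > 54.45 → outlier.
All remaining values lie within [-5.95, 54.45].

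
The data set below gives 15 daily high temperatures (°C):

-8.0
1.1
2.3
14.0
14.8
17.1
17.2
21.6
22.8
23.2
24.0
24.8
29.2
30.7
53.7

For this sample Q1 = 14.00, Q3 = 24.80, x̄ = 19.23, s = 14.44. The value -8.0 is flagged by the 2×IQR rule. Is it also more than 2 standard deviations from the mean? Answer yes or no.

z = (-8.0 − 19.23) / 14.44 = -1.89.
|z| = 1.89 ≤ 2.

no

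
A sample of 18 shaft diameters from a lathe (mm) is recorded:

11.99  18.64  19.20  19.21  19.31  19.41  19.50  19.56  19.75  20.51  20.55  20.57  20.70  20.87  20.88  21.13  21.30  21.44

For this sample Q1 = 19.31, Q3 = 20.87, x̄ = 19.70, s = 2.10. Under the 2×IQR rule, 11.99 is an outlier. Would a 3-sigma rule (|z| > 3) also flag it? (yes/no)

yes

z = (11.99 − 19.70) / 2.10 = -3.67.
|z| = 3.67 > 3.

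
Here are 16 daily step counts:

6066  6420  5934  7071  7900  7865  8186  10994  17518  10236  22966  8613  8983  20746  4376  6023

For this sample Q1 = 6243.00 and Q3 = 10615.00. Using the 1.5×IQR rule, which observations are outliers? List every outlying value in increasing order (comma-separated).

17518, 20746, 22966

IQR = Q3 − Q1 = 10615.00 − 6243.00 = 4372.00.
Lower fence = Q1 − 1.5·IQR = 6243.00 − 6558.00 = -315.00.
Upper fence = Q3 + 1.5·IQR = 10615.00 + 6558.00 = 17173.00.
17518 > 17173.00 → outlier.
20746 > 17173.00 → outlier.
22966 > 17173.00 → outlier.
All remaining values lie within [-315.00, 17173.00].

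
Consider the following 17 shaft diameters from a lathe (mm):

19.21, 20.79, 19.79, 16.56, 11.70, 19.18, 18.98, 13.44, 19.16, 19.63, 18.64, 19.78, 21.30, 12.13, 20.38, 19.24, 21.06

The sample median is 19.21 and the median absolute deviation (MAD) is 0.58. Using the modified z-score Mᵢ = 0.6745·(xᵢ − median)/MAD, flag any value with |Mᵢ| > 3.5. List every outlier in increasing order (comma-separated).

|Mᵢ| > 3.5 ⇔ |xᵢ − 19.21| > 3.5·0.58/0.6745 = 3.01.
So outliers lie outside [16.20, 22.22].
11.70: M = -8.73 → outlier.
12.13: M = -8.23 → outlier.
13.44: M = -6.71 → outlier.

11.70, 12.13, 13.44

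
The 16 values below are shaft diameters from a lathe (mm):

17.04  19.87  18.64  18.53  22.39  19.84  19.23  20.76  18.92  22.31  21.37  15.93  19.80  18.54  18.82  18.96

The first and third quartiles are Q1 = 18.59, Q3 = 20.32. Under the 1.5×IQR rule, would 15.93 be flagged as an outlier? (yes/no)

yes

IQR = Q3 − Q1 = 20.32 − 18.59 = 1.73.
Lower fence = Q1 − 1.5·IQR = 18.59 − 2.595 = 15.995.
Upper fence = Q3 + 1.5·IQR = 20.32 + 2.595 = 22.915.
15.93 lies below the lower fence.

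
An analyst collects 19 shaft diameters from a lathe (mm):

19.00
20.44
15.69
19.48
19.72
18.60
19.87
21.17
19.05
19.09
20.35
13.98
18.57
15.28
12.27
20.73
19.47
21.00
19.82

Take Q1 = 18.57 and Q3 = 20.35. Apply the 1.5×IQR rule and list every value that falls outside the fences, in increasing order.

IQR = Q3 − Q1 = 20.35 − 18.57 = 1.78.
Lower fence = Q1 − 1.5·IQR = 18.57 − 2.67 = 15.90.
Upper fence = Q3 + 1.5·IQR = 20.35 + 2.67 = 23.02.
12.27 < 15.90 → outlier.
13.98 < 15.90 → outlier.
15.28 < 15.90 → outlier.
15.69 < 15.90 → outlier.
All remaining values lie within [15.90, 23.02].

12.27, 13.98, 15.28, 15.69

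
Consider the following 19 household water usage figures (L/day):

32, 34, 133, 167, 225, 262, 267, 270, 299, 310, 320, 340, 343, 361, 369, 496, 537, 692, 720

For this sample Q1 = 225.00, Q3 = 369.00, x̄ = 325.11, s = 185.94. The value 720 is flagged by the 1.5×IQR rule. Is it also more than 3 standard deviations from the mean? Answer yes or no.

z = (720 − 325.11) / 185.94 = 2.12.
|z| = 2.12 ≤ 3.

no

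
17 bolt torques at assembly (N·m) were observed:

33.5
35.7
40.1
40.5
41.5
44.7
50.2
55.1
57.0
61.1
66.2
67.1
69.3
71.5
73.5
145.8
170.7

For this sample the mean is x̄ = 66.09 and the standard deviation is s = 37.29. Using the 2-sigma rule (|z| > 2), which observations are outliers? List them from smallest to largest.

Cutoffs at x̄ ± 2s: 66.09 ± 2·37.29 = [-8.49, 140.67].
145.8: z = 2.14, |z| > 2 → outlier.
170.7: z = 2.81, |z| > 2 → outlier.
Every other value lies within [-8.49, 140.67].

145.8, 170.7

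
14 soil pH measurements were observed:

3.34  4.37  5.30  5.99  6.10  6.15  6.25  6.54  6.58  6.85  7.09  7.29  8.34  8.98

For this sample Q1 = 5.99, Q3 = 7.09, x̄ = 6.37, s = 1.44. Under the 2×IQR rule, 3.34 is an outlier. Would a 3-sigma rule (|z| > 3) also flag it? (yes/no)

z = (3.34 − 6.37) / 1.44 = -2.10.
|z| = 2.10 ≤ 3.

no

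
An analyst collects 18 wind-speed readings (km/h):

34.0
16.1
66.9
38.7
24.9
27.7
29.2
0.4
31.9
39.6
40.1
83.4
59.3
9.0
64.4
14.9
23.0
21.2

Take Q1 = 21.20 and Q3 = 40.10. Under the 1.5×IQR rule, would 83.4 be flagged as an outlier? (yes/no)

IQR = Q3 − Q1 = 40.10 − 21.20 = 18.90.
Lower fence = Q1 − 1.5·IQR = 21.20 − 28.35 = -7.15.
Upper fence = Q3 + 1.5·IQR = 40.10 + 28.35 = 68.45.
83.4 lies above the upper fence.

yes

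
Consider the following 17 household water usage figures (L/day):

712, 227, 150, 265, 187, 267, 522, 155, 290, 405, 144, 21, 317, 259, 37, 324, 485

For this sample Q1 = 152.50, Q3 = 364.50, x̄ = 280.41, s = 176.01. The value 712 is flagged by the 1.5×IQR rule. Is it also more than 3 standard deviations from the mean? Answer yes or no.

z = (712 − 280.41) / 176.01 = 2.45.
|z| = 2.45 ≤ 3.

no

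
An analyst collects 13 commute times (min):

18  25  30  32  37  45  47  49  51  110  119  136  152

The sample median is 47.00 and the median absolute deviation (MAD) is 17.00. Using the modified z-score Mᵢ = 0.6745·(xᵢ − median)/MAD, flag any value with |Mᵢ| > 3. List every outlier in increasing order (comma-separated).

136, 152

|Mᵢ| > 3 ⇔ |xᵢ − 47.00| > 3·17.00/0.6745 = 75.61.
So outliers lie outside [-28.61, 122.61].
136: M = 3.53 → outlier.
152: M = 4.17 → outlier.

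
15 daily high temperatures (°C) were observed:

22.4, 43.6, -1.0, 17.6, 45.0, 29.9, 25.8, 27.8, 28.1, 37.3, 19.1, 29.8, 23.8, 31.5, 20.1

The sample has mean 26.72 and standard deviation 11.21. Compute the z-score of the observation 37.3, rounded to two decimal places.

0.94

z = (37.3 − 26.72) / 11.21 = 0.94.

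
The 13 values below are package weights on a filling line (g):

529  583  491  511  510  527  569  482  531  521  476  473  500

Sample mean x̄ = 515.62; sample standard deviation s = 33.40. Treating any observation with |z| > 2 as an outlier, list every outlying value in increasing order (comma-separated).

583

Cutoffs at x̄ ± 2s: 515.62 ± 2·33.40 = [448.82, 582.42].
583: z = 2.02, |z| > 2 → outlier.
Every other value lies within [448.82, 582.42].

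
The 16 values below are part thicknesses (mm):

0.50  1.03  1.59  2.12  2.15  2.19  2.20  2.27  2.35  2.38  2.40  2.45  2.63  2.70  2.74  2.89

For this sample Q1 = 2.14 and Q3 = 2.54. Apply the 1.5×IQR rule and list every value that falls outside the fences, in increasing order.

0.50, 1.03

IQR = Q3 − Q1 = 2.54 − 2.14 = 0.40.
Lower fence = Q1 − 1.5·IQR = 2.14 − 0.60 = 1.54.
Upper fence = Q3 + 1.5·IQR = 2.54 + 0.60 = 3.14.
0.50 < 1.54 → outlier.
1.03 < 1.54 → outlier.
All remaining values lie within [1.54, 3.14].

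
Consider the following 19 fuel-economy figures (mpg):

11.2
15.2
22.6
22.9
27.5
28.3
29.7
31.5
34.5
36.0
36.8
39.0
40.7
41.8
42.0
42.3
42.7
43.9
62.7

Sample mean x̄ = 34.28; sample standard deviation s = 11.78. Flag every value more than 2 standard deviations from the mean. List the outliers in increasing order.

Cutoffs at x̄ ± 2s: 34.28 ± 2·11.78 = [10.72, 57.84].
62.7: z = 2.41, |z| > 2 → outlier.
Every other value lies within [10.72, 57.84].

62.7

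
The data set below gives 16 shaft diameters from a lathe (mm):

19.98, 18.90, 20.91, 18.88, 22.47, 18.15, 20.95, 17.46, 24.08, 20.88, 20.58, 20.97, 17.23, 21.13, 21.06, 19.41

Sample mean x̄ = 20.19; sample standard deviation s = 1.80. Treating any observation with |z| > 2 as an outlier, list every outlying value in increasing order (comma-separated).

Cutoffs at x̄ ± 2s: 20.19 ± 2·1.80 = [16.59, 23.79].
24.08: z = 2.16, |z| > 2 → outlier.
Every other value lies within [16.59, 23.79].

24.08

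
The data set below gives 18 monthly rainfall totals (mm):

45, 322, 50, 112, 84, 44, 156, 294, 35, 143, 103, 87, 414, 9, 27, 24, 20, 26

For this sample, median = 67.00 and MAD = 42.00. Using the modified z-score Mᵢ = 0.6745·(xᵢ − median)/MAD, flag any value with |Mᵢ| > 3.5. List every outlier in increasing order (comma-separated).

|Mᵢ| > 3.5 ⇔ |xᵢ − 67.00| > 3.5·42.00/0.6745 = 217.94.
So outliers lie outside [-150.94, 284.94].
294: M = 3.65 → outlier.
322: M = 4.10 → outlier.
414: M = 5.57 → outlier.

294, 322, 414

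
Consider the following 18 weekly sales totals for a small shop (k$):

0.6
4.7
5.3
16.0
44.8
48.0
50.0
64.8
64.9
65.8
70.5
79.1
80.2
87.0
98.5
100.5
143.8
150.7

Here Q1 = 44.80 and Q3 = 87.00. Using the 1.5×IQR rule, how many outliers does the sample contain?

1

IQR = 42.20; fences at 44.80 − 63.30 = -18.50 and 87.00 + 63.30 = 150.30.
Outside the cutoffs: 150.7.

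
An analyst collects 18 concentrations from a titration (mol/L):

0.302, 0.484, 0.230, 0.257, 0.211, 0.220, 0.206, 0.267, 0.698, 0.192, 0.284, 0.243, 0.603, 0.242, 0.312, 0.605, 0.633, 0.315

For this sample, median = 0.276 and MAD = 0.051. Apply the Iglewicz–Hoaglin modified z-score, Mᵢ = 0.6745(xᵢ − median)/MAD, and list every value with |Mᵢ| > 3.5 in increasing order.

0.603, 0.605, 0.633, 0.698

|Mᵢ| > 3.5 ⇔ |xᵢ − 0.276| > 3.5·0.051/0.6745 = 0.265.
So outliers lie outside [0.011, 0.541].
0.603: M = 4.32 → outlier.
0.605: M = 4.35 → outlier.
0.633: M = 4.72 → outlier.
0.698: M = 5.58 → outlier.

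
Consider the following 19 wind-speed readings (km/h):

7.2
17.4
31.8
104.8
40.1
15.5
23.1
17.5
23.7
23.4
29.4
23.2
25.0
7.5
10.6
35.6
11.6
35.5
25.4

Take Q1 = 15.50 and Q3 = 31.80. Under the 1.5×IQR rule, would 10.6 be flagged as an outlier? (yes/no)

IQR = Q3 − Q1 = 31.80 − 15.50 = 16.30.
Lower fence = Q1 − 1.5·IQR = 15.50 − 24.45 = -8.95.
Upper fence = Q3 + 1.5·IQR = 31.80 + 24.45 = 56.25.
10.6 lies within [-8.95, 56.25].

no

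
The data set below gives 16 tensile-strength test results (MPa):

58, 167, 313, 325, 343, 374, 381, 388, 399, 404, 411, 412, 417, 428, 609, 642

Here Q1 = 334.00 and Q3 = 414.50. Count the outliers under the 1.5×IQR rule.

4

IQR = 80.50; fences at 334.00 − 120.75 = 213.25 and 414.50 + 120.75 = 535.25.
Outside the cutoffs: 58, 167, 609, 642.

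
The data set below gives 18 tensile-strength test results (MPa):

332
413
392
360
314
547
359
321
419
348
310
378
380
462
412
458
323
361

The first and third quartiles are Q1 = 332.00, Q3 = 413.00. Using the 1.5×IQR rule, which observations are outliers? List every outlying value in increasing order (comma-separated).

547

IQR = Q3 − Q1 = 413.00 − 332.00 = 81.00.
Lower fence = Q1 − 1.5·IQR = 332.00 − 121.50 = 210.50.
Upper fence = Q3 + 1.5·IQR = 413.00 + 121.50 = 534.50.
547 > 534.50 → outlier.
All remaining values lie within [210.50, 534.50].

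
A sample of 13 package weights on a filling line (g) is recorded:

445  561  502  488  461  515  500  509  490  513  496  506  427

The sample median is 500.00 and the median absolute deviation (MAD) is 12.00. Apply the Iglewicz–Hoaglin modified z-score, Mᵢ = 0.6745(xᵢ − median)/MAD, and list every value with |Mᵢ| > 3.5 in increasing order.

|Mᵢ| > 3.5 ⇔ |xᵢ − 500.00| > 3.5·12.00/0.6745 = 62.27.
So outliers lie outside [437.73, 562.27].
427: M = -4.10 → outlier.

427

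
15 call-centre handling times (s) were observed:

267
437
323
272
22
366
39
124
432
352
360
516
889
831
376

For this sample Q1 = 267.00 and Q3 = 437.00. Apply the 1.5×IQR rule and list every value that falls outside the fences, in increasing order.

IQR = Q3 − Q1 = 437.00 − 267.00 = 170.00.
Lower fence = Q1 − 1.5·IQR = 267.00 − 255.00 = 12.00.
Upper fence = Q3 + 1.5·IQR = 437.00 + 255.00 = 692.00.
831 > 692.00 → outlier.
889 > 692.00 → outlier.
All remaining values lie within [12.00, 692.00].

831, 889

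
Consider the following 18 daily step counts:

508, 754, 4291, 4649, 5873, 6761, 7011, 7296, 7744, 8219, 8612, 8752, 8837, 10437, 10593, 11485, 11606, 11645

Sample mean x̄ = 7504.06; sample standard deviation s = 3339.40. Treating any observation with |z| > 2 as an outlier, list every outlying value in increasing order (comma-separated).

Cutoffs at x̄ ± 2s: 7504.06 ± 2·3339.40 = [825.26, 14182.86].
508: z = -2.10, |z| > 2 → outlier.
754: z = -2.02, |z| > 2 → outlier.
Every other value lies within [825.26, 14182.86].

508, 754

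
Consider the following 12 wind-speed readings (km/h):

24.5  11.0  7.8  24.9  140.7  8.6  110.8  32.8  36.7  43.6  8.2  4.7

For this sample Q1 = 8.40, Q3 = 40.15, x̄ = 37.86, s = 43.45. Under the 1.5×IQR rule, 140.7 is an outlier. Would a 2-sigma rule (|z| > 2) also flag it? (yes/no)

yes

z = (140.7 − 37.86) / 43.45 = 2.37.
|z| = 2.37 > 2.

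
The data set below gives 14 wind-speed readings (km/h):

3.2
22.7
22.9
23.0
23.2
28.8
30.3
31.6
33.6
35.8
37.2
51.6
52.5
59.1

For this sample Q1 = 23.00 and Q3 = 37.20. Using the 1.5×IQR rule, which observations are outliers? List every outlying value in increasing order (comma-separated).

59.1

IQR = Q3 − Q1 = 37.20 − 23.00 = 14.20.
Lower fence = Q1 − 1.5·IQR = 23.00 − 21.30 = 1.70.
Upper fence = Q3 + 1.5·IQR = 37.20 + 21.30 = 58.50.
59.1 > 58.50 → outlier.
All remaining values lie within [1.70, 58.50].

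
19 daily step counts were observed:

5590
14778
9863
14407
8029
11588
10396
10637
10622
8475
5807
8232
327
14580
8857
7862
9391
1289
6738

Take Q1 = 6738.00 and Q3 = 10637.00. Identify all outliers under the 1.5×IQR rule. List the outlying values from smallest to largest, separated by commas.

IQR = Q3 − Q1 = 10637.00 − 6738.00 = 3899.00.
Lower fence = Q1 − 1.5·IQR = 6738.00 − 5848.50 = 889.50.
Upper fence = Q3 + 1.5·IQR = 10637.00 + 5848.50 = 16485.50.
327 < 889.50 → outlier.
All remaining values lie within [889.50, 16485.50].

327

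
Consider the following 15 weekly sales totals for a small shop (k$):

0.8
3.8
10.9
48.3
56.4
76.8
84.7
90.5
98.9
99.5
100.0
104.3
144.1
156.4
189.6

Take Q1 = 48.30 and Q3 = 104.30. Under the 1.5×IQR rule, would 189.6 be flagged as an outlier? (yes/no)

IQR = Q3 − Q1 = 104.30 − 48.30 = 56.00.
Lower fence = Q1 − 1.5·IQR = 48.30 − 84.00 = -35.70.
Upper fence = Q3 + 1.5·IQR = 104.30 + 84.00 = 188.30.
189.6 lies above the upper fence.

yes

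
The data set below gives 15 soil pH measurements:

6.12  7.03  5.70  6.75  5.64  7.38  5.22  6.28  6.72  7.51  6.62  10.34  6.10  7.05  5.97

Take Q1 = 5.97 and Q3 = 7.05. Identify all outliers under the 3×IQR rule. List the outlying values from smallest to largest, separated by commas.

10.34

IQR = Q3 − Q1 = 7.05 − 5.97 = 1.08.
Lower fence = Q1 − 3·IQR = 5.97 − 3.24 = 2.73.
Upper fence = Q3 + 3·IQR = 7.05 + 3.24 = 10.29.
10.34 > 10.29 → outlier.
All remaining values lie within [2.73, 10.29].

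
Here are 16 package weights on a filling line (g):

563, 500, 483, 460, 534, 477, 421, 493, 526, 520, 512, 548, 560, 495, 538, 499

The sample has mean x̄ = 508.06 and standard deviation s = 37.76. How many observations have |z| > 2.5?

Cutoffs: x̄ ± 2.5s = [413.66, 602.46].
Every value lies within the cutoffs.

0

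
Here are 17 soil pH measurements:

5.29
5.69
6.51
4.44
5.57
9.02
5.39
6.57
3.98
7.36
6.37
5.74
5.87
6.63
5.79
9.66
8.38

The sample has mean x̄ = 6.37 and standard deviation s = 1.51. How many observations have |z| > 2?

Cutoffs: x̄ ± 2s = [3.35, 9.39].
Outside the cutoffs: 9.66.

1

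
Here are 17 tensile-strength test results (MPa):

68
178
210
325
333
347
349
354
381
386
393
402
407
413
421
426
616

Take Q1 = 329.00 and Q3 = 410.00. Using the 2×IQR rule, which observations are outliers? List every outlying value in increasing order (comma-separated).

68, 616

IQR = Q3 − Q1 = 410.00 − 329.00 = 81.00.
Lower fence = Q1 − 2·IQR = 329.00 − 162.00 = 167.00.
Upper fence = Q3 + 2·IQR = 410.00 + 162.00 = 572.00.
68 < 167.00 → outlier.
616 > 572.00 → outlier.
All remaining values lie within [167.00, 572.00].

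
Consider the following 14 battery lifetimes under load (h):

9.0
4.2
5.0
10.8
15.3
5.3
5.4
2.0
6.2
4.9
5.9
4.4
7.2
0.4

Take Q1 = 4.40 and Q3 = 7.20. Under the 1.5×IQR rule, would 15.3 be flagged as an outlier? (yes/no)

yes

IQR = Q3 − Q1 = 7.20 − 4.40 = 2.80.
Lower fence = Q1 − 1.5·IQR = 4.40 − 4.20 = 0.20.
Upper fence = Q3 + 1.5·IQR = 7.20 + 4.20 = 11.40.
15.3 lies above the upper fence.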